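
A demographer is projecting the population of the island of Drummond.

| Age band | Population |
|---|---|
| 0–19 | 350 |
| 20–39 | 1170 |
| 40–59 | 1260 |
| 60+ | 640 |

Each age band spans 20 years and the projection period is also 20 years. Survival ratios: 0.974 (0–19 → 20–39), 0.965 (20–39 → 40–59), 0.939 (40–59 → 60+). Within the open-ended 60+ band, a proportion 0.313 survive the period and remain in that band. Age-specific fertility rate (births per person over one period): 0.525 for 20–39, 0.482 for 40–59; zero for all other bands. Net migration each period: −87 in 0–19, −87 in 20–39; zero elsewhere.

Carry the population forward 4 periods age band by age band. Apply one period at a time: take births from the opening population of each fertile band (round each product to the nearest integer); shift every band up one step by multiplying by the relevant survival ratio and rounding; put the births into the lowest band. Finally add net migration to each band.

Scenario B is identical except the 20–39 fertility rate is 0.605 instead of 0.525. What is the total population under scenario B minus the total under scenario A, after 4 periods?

330

Period 1.
Births: 1170 × 0.525 = 614 ; 1260 × 0.482 = 607 → 1221
20–39: 350 × 0.974 = 341
40–59: 1170 × 0.965 = 1129
60+: 1260 × 0.939 + 640 × 0.313 = 1183 + 200 = 1383
Net migration: 0–19 − 87 → 1134; 20–39 − 87 → 254
Population now: 0–19=1134, 20–39=254, 40–59=1129, 60+=1383
Period 2.
Births: 254 × 0.525 = 133 ; 1129 × 0.482 = 544 → 677
20–39: 1134 × 0.974 = 1105
40–59: 254 × 0.965 = 245
60+: 1129 × 0.939 + 1383 × 0.313 = 1060 + 433 = 1493
Net migration: 0–19 − 87 → 590; 20–39 − 87 → 1018
Population now: 0–19=590, 20–39=1018, 40–59=245, 60+=1493
Period 3.
Births: 1018 × 0.525 = 534 ; 245 × 0.482 = 118 → 652
20–39: 590 × 0.974 = 575
40–59: 1018 × 0.965 = 982
60+: 245 × 0.939 + 1493 × 0.313 = 230 + 467 = 697
Net migration: 0–19 − 87 → 565; 20–39 − 87 → 488
Population now: 0–19=565, 20–39=488, 40–59=982, 60+=697
Period 4.
Births: 488 × 0.525 = 256 ; 982 × 0.482 = 473 → 729
20–39: 565 × 0.974 = 550
40–59: 488 × 0.965 = 471
60+: 982 × 0.939 + 697 × 0.313 = 922 + 218 = 1140
Net migration: 0–19 − 87 → 642; 20–39 − 87 → 463
Population now: 0–19=642, 20–39=463, 40–59=471, 60+=1140
Scenario A total after 4 periods: 2716
Scenario B projection —
Period 1.
Births: 1170 × 0.605 = 708 ; 1260 × 0.482 = 607 → 1315
20–39: 350 × 0.974 = 341
40–59: 1170 × 0.965 = 1129
60+: 1260 × 0.939 + 640 × 0.313 = 1183 + 200 = 1383
Net migration: 0–19 − 87 → 1228; 20–39 − 87 → 254
Population now: 0–19=1228, 20–39=254, 40–59=1129, 60+=1383
Period 2.
Births: 254 × 0.605 = 154 ; 1129 × 0.482 = 544 → 698
20–39: 1228 × 0.974 = 1196
40–59: 254 × 0.965 = 245
60+: 1129 × 0.939 + 1383 × 0.313 = 1060 + 433 = 1493
Net migration: 0–19 − 87 → 611; 20–39 − 87 → 1109
Population now: 0–19=611, 20–39=1109, 40–59=245, 60+=1493
Period 3.
Births: 1109 × 0.605 = 671 ; 245 × 0.482 = 118 → 789
20–39: 611 × 0.974 = 595
40–59: 1109 × 0.965 = 1070
60+: 245 × 0.939 + 1493 × 0.313 = 230 + 467 = 697
Net migration: 0–19 − 87 → 702; 20–39 − 87 → 508
Population now: 0–19=702, 20–39=508, 40–59=1070, 60+=697
Period 4.
Births: 508 × 0.605 = 307 ; 1070 × 0.482 = 516 → 823
20–39: 702 × 0.974 = 684
40–59: 508 × 0.965 = 490
60+: 1070 × 0.939 + 697 × 0.313 = 1005 + 218 = 1223
Net migration: 0–19 − 87 → 736; 20–39 − 87 → 597
Population now: 0–19=736, 20–39=597, 40–59=490, 60+=1223
Scenario B total after 4 periods: 3046
Difference B − A = 3046 − 2716 = 330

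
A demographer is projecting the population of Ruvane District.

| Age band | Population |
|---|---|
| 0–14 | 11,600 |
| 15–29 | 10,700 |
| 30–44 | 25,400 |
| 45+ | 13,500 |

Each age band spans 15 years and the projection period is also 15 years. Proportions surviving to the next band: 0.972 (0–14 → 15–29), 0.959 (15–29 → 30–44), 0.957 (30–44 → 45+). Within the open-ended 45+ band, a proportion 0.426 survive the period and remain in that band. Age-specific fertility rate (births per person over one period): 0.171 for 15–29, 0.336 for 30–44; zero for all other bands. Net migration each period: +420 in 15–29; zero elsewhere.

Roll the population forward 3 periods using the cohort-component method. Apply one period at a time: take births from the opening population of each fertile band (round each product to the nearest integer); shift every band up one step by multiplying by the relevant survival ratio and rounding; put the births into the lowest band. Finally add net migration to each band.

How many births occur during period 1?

Numbering the groups 1..4 from youngest to oldest:
After projecting period 1:
Births: 10700 * 0.171 = 1830 ; 25400 * 0.336 = 8534 → total 10364
Group 2: 11600 * 0.972 = 11275
Group 3: 10700 * 0.959 = 10261
Group 4: 25400 * 0.957 + 13500 * 0.426 = 24308 + 5751 = 30059
Net migration: Group 2 + 420 → 11695
→ [10364, 11695, 10261, 30059]

10364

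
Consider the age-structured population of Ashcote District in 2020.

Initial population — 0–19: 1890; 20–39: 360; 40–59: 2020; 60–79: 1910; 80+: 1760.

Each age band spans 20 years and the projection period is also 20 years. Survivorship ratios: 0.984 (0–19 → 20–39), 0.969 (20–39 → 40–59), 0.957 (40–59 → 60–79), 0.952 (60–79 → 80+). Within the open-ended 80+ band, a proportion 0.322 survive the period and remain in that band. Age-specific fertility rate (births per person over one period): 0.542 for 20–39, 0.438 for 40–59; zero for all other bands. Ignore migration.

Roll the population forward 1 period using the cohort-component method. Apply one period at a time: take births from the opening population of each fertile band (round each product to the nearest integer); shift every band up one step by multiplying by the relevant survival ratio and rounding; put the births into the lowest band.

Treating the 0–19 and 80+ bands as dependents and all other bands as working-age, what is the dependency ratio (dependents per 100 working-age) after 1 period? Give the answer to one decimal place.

83.7

Call the bands 1 to 5, youngest first.
[period 1]
Births: 360 * 0.542 = 195, 2020 * 0.438 = 885 → 1080
Band 2: 1890 * 0.984 = 1860
Band 3: 360 * 0.969 = 349
Band 4: 2020 * 0.957 = 1933
Band 5: 1910 * 0.952 + 1760 * 0.322 = 1818 + 567 = 2385
→ [1080, 1860, 349, 1933, 2385]
Dependents (band 0–19 + band 80+) = 1080 + 2385 = 3465; working-age = 4142; ratio = 3465/4142 × 100 = 83.7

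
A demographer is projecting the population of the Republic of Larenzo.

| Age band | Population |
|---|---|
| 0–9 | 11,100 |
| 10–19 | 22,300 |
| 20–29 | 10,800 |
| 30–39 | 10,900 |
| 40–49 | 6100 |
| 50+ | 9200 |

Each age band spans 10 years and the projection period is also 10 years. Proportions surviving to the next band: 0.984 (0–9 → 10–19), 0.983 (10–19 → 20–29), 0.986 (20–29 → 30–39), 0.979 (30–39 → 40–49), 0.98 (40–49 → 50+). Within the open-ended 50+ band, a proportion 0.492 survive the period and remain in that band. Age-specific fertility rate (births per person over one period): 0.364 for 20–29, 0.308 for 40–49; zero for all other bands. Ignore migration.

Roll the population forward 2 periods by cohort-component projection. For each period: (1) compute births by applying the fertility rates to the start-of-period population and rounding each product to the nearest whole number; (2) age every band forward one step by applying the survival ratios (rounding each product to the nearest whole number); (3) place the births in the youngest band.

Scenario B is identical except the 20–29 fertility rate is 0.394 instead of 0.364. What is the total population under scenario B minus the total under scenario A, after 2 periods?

977

— Period 1 —
Births: 10800 × 0.364 = 3931, 6100 × 0.308 = 1879 ⇒ total 5810
10–19: 11100 × 0.984 = 10922
20–29: 22300 × 0.983 = 21921
30–39: 10800 × 0.986 = 10649
40–49: 10900 × 0.979 = 10671
50+: 6100 × 0.98 + 9200 × 0.492 = 5978 + 4526 = 10504
Giving 5810 / 10922 / 21921 / 10649 / 10671 / 10504.
— Period 2 —
Births: 21921 × 0.364 = 7979, 10671 × 0.308 = 3287 ⇒ total 11266
10–19: 5810 × 0.984 = 5717
20–29: 10922 × 0.983 = 10736
30–39: 21921 × 0.986 = 21614
40–49: 10649 × 0.979 = 10425
50+: 10671 × 0.98 + 10504 × 0.492 = 10458 + 5168 = 15626
Giving 11266 / 5717 / 10736 / 21614 / 10425 / 15626.
Scenario A total after 2 periods: 75384
Scenario B projection —
— Period 1 —
Births: 10800 × 0.394 = 4255, 6100 × 0.308 = 1879 ⇒ total 6134
10–19: 11100 × 0.984 = 10922
20–29: 22300 × 0.983 = 21921
30–39: 10800 × 0.986 = 10649
40–49: 10900 × 0.979 = 10671
50+: 6100 × 0.98 + 9200 × 0.492 = 5978 + 4526 = 10504
Giving 6134 / 10922 / 21921 / 10649 / 10671 / 10504.
— Period 2 —
Births: 21921 × 0.394 = 8637, 10671 × 0.308 = 3287 ⇒ total 11924
10–19: 6134 × 0.984 = 6036
20–29: 10922 × 0.983 = 10736
30–39: 21921 × 0.986 = 21614
40–49: 10649 × 0.979 = 10425
50+: 10671 × 0.98 + 10504 × 0.492 = 10458 + 5168 = 15626
Giving 11924 / 6036 / 10736 / 21614 / 10425 / 15626.
Scenario B total after 2 periods: 76361
Difference B − A = 76361 − 75384 = 977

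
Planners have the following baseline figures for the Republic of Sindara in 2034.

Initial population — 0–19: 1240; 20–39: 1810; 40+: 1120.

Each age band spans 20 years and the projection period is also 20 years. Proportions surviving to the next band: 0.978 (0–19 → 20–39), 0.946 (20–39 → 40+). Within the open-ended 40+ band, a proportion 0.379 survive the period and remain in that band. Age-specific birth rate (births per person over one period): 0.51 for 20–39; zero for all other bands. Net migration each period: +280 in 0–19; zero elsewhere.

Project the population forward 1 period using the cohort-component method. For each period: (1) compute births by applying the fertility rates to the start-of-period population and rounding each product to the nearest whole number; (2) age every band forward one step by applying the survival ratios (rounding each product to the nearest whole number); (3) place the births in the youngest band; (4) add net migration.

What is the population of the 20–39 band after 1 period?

[period 1]
Births: 1810 × 0.51 = 923
20–39: 1240 × 0.978 = 1213
40+: 1810 × 0.946 + 1120 × 0.379 = 1712 + 424 = 2136
Net migration: 0–19 + 280 → 1203
End of period: [1203, 1213, 2136]

1213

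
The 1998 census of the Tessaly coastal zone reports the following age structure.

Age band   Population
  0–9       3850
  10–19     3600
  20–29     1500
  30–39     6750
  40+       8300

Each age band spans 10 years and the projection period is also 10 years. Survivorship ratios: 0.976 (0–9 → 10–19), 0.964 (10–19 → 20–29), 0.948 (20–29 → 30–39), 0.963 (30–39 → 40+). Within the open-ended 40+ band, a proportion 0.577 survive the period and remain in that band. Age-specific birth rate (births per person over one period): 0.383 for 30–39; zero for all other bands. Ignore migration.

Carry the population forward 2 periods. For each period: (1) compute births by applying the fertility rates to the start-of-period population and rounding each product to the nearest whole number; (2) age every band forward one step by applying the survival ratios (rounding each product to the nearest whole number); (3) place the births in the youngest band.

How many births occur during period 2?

545

— Period 1 —
Births: 6750 * 0.383 = 2585
10–19: 3850 * 0.976 = 3758
20–29: 3600 * 0.964 = 3470
30–39: 1500 * 0.948 = 1422
40+: 6750 * 0.963 + 8300 * 0.577 = 6500 + 4789 = 11289
→ [2585, 3758, 3470, 1422, 11289]
— Period 2 —
Births: 1422 * 0.383 = 545
10–19: 2585 * 0.976 = 2523
20–29: 3758 * 0.964 = 3623
30–39: 3470 * 0.948 = 3290
40+: 1422 * 0.963 + 11289 * 0.577 = 1369 + 6514 = 7883
→ [545, 2523, 3623, 3290, 7883]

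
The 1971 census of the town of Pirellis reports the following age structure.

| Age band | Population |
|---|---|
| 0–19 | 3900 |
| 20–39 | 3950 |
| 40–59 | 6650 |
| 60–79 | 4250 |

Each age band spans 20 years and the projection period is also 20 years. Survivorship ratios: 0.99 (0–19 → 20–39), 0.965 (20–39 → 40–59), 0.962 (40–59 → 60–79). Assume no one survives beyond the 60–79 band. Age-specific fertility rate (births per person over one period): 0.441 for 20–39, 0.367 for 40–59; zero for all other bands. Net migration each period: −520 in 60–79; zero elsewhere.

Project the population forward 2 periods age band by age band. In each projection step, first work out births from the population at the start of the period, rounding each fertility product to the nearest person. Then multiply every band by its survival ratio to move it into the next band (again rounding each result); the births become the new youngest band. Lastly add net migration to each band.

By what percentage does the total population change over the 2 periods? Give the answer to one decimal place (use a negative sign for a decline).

-24.7

— Period 1 —
Births: 3950 * 0.441 = 1742  |  6650 * 0.367 = 2441 ⇒ total 4183
20–39: 3900 * 0.99 = 3861
40–59: 3950 * 0.965 = 3812
60–79: 6650 * 0.962 = 6397
Net migration: 60–79 − 520 → 5877
Population now: 0–19=4183, 20–39=3861, 40–59=3812, 60–79=5877
— Period 2 —
Births: 3861 * 0.441 = 1703  |  3812 * 0.367 = 1399 ⇒ total 3102
20–39: 4183 * 0.99 = 4141
40–59: 3861 * 0.965 = 3726
60–79: 3812 * 0.962 = 3667
Net migration: 60–79 − 520 → 3147
Population now: 0–19=3102, 20–39=4141, 40–59=3726, 60–79=3147
Total: 18750 → 14116; change = -4634; percentage change = -24.7%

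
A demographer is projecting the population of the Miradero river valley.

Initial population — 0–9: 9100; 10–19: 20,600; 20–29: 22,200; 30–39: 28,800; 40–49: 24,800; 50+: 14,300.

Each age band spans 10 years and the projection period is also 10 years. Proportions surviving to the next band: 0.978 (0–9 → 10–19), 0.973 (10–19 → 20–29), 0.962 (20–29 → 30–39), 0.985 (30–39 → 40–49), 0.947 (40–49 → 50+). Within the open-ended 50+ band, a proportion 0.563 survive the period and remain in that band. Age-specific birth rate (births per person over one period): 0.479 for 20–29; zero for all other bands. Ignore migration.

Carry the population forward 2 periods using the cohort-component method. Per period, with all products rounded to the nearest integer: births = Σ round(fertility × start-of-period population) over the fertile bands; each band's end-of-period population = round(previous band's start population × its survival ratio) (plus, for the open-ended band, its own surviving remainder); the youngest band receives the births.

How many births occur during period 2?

Let group 1 be 0–9 through group 6 = 50+.
Period 1:
Births: 22200 × 0.479 = 10634
Group 2: 9100 × 0.978 = 8900
Group 3: 20600 × 0.973 = 20044
Group 4: 22200 × 0.962 = 21356
Group 5: 28800 × 0.985 = 28368
Group 6: 24800 × 0.947 + 14300 × 0.563 = 23486 + 8051 = 31537
Population now: 0–9=10634, 10–19=8900, 20–29=20044, 30–39=21356, 40–49=28368, 50+=31537
Period 2:
Births: 20044 × 0.479 = 9601
Group 2: 10634 × 0.978 = 10400
Group 3: 8900 × 0.973 = 8660
Group 4: 20044 × 0.962 = 19282
Group 5: 21356 × 0.985 = 21036
Group 6: 28368 × 0.947 + 31537 × 0.563 = 26864 + 17755 = 44619
Population now: 0–9=9601, 10–19=10400, 20–29=8660, 30–39=19282, 40–49=21036, 50+=44619

9601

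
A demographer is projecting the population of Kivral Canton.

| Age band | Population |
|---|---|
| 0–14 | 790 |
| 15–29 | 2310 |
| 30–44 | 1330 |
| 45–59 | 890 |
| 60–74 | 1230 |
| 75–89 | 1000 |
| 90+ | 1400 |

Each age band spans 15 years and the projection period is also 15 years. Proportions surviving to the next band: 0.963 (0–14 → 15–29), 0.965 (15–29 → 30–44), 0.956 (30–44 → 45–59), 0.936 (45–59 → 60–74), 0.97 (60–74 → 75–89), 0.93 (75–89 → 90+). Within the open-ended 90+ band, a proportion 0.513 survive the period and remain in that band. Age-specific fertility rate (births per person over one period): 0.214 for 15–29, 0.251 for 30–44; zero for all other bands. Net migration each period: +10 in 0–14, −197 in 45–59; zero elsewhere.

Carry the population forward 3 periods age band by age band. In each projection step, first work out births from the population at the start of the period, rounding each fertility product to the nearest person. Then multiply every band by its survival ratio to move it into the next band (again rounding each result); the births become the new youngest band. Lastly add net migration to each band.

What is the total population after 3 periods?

Let band 1 be 0–14 through band 7 = 90+.
[period 1]
Births: 2310 × 0.214 = 494, 1330 × 0.251 = 334 → 828
Band 2: 790 × 0.963 = 761
Band 3: 2310 × 0.965 = 2229
Band 4: 1330 × 0.956 = 1271
Band 5: 890 × 0.936 = 833
Band 6: 1230 × 0.97 = 1193
Band 7: 1000 × 0.93 + 1400 × 0.513 = 930 + 718 = 1648
Net migration: Band 1 + 10 → 838; Band 4 − 197 → 1074
Population now: 0–14=838, 15–29=761, 30–44=2229, 45–59=1074, 60–74=833, 75–89=1193, 90+=1648
[period 2]
Births: 761 × 0.214 = 163, 2229 × 0.251 = 559 → 722
Band 2: 838 × 0.963 = 807
Band 3: 761 × 0.965 = 734
Band 4: 2229 × 0.956 = 2131
Band 5: 1074 × 0.936 = 1005
Band 6: 833 × 0.97 = 808
Band 7: 1193 × 0.93 + 1648 × 0.513 = 1109 + 845 = 1954
Net migration: Band 1 + 10 → 732; Band 4 − 197 → 1934
Population now: 0–14=732, 15–29=807, 30–44=734, 45–59=1934, 60–74=1005, 75–89=808, 90+=1954
[period 3]
Births: 807 × 0.214 = 173, 734 × 0.251 = 184 → 357
Band 2: 732 × 0.963 = 705
Band 3: 807 × 0.965 = 779
Band 4: 734 × 0.956 = 702
Band 5: 1934 × 0.936 = 1810
Band 6: 1005 × 0.97 = 975
Band 7: 808 × 0.93 + 1954 × 0.513 = 751 + 1002 = 1753
Net migration: Band 1 + 10 → 367; Band 4 − 197 → 505
Population now: 0–14=367, 15–29=705, 30–44=779, 45–59=505, 60–74=1810, 75–89=975, 90+=1753
Total after period 3: 367 + 705 + 779 + 505 + 1810 + 975 + 1753 = 6894

6894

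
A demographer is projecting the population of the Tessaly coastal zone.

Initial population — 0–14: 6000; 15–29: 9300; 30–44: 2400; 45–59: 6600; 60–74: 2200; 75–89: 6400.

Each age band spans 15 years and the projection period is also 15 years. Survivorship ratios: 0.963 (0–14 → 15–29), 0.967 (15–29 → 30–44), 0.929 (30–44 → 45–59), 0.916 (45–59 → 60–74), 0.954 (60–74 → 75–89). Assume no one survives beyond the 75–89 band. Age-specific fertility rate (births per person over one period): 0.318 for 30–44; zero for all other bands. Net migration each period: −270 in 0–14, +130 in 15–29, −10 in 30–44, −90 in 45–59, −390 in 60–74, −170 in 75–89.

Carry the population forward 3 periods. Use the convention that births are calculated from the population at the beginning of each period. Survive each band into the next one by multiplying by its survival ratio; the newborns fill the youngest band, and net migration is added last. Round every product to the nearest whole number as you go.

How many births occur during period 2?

2857

After projecting period 1:
Births: 2400 * 0.318 = 763
15–29: 6000 * 0.963 = 5778
30–44: 9300 * 0.967 = 8993
45–59: 2400 * 0.929 = 2230
60–74: 6600 * 0.916 = 6046
75–89: 2200 * 0.954 = 2099
Net migration: 0–14 − 270 → 493; 15–29 + 130 → 5908; 30–44 − 10 → 8983; 45–59 − 90 → 2140; 60–74 − 390 → 5656; 75–89 − 170 → 1929
Giving 493 / 5908 / 8983 / 2140 / 5656 / 1929.
After projecting period 2:
Births: 8983 * 0.318 = 2857
15–29: 493 * 0.963 = 475
30–44: 5908 * 0.967 = 5713
45–59: 8983 * 0.929 = 8345
60–74: 2140 * 0.916 = 1960
75–89: 5656 * 0.954 = 5396
Net migration: 0–14 − 270 → 2587; 15–29 + 130 → 605; 30–44 − 10 → 5703; 45–59 − 90 → 8255; 60–74 − 390 → 1570; 75–89 − 170 → 5226
Giving 2587 / 605 / 5703 / 8255 / 1570 / 5226.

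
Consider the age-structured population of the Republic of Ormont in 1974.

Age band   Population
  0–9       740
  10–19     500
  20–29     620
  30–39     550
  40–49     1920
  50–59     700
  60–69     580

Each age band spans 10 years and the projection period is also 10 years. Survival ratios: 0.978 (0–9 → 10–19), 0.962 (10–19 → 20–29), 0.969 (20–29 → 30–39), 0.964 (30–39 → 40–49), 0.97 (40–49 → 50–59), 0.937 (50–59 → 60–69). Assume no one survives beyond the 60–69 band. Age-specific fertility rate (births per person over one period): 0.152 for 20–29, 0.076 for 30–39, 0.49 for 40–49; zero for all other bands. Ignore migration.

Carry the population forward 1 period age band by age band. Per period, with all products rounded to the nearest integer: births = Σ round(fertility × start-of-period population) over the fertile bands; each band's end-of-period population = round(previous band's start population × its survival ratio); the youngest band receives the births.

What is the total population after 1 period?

5931

After projecting period 1:
Births: 620 × 0.152 = 94  |  550 × 0.076 = 42  |  1920 × 0.49 = 941 ⇒ total 1077
10–19: 740 × 0.978 = 724
20–29: 500 × 0.962 = 481
30–39: 620 × 0.969 = 601
40–49: 550 × 0.964 = 530
50–59: 1920 × 0.97 = 1862
60–69: 700 × 0.937 = 656
Giving 1077 / 724 / 481 / 601 / 530 / 1862 / 656.
Total after period 1: 1077 + 724 + 481 + 601 + 530 + 1862 + 656 = 5931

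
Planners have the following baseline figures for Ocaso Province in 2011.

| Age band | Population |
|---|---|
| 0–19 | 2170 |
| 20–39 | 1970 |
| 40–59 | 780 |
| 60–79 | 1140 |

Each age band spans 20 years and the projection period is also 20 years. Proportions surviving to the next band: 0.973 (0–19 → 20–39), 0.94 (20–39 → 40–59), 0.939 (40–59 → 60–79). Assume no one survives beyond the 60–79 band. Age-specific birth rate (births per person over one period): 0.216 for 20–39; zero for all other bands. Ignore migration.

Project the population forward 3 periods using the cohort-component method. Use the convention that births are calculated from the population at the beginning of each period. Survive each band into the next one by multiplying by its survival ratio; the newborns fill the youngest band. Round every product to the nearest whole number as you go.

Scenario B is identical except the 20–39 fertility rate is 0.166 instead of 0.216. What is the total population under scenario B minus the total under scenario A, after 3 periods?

Call the bands 1 to 4, youngest first.
After projecting period 1:
Births: 1970 * 0.216 = 426
Band 2: 2170 * 0.973 = 2111
Band 3: 1970 * 0.94 = 1852
Band 4: 780 * 0.939 = 732
Giving 426 / 2111 / 1852 / 732.
After projecting period 2:
Births: 2111 * 0.216 = 456
Band 2: 426 * 0.973 = 414
Band 3: 2111 * 0.94 = 1984
Band 4: 1852 * 0.939 = 1739
Giving 456 / 414 / 1984 / 1739.
After projecting period 3:
Births: 414 * 0.216 = 89
Band 2: 456 * 0.973 = 444
Band 3: 414 * 0.94 = 389
Band 4: 1984 * 0.939 = 1863
Giving 89 / 444 / 389 / 1863.
Scenario A total after 3 periods: 2785
Scenario B projection —
After projecting period 1:
Births: 1970 * 0.166 = 327
Band 2: 2170 * 0.973 = 2111
Band 3: 1970 * 0.94 = 1852
Band 4: 780 * 0.939 = 732
Giving 327 / 2111 / 1852 / 732.
After projecting period 2:
Births: 2111 * 0.166 = 350
Band 2: 327 * 0.973 = 318
Band 3: 2111 * 0.94 = 1984
Band 4: 1852 * 0.939 = 1739
Giving 350 / 318 / 1984 / 1739.
After projecting period 3:
Births: 318 * 0.166 = 53
Band 2: 350 * 0.973 = 341
Band 3: 318 * 0.94 = 299
Band 4: 1984 * 0.939 = 1863
Giving 53 / 341 / 299 / 1863.
Scenario B total after 3 periods: 2556
Difference B − A = 2556 − 2785 = -229

-229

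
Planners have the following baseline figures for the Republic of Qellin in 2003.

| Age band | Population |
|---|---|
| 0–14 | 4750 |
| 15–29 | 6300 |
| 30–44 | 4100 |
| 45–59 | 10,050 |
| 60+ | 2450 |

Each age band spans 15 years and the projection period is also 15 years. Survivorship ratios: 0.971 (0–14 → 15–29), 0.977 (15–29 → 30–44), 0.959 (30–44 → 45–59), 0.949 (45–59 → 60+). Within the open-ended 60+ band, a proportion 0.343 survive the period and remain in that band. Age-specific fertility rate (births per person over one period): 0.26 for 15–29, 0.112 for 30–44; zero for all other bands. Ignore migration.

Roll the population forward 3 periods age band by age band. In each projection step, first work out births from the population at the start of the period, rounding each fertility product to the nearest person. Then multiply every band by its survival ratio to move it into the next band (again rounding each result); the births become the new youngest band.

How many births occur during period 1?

(Bands numbered youngest = 1 to oldest = 5.)
— Period 1 —
Births: 6300 * 0.26 = 1638, 4100 * 0.112 = 459 — total 2097
Band 2: 4750 * 0.971 = 4612
Band 3: 6300 * 0.977 = 6155
Band 4: 4100 * 0.959 = 3932
Band 5: 10050 * 0.949 + 2450 * 0.343 = 9537 + 840 = 10377
Population now: 0–14=2097, 15–29=4612, 30–44=6155, 45–59=3932, 60+=10377

2097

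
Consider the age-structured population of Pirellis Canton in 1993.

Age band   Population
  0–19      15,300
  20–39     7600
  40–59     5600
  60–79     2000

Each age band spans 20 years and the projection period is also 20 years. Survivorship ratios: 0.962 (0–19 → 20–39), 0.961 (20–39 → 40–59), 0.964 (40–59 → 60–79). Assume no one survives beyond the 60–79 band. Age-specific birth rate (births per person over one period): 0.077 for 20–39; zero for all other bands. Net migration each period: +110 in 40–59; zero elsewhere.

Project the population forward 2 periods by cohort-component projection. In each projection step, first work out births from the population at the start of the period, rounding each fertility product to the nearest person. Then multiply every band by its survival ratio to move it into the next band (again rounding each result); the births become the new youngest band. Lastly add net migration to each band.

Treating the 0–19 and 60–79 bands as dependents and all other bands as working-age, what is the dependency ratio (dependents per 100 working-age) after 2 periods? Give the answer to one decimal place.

55.9

Call the bands 1 to 4, youngest first.
After projecting period 1:
Births: 7600 × 0.077 = 585
Band 2: 15300 × 0.962 = 14719
Band 3: 7600 × 0.961 = 7304
Band 4: 5600 × 0.964 = 5398
Net migration: Band 3 + 110 → 7414
Population now: 0–19=585, 20–39=14719, 40–59=7414, 60–79=5398
After projecting period 2:
Births: 14719 × 0.077 = 1133
Band 2: 585 × 0.962 = 563
Band 3: 14719 × 0.961 = 14145
Band 4: 7414 × 0.964 = 7147
Net migration: Band 3 + 110 → 14255
Population now: 0–19=1133, 20–39=563, 40–59=14255, 60–79=7147
Dependents (band 0–19 + band 60–79) = 1133 + 7147 = 8280; working-age = 14818; ratio = 8280/14818 × 100 = 55.9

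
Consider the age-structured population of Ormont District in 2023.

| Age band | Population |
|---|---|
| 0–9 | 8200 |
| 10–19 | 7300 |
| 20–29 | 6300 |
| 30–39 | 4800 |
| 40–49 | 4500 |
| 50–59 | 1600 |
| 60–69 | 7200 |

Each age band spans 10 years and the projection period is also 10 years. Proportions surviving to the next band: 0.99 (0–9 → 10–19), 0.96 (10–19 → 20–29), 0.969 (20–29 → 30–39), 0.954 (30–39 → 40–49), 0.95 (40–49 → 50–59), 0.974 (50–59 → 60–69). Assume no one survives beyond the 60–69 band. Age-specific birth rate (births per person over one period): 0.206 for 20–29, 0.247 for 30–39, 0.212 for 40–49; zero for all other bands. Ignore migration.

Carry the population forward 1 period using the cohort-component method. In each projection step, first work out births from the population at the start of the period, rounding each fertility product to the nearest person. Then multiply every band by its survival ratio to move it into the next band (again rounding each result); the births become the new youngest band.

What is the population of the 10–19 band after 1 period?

(Bands numbered youngest = 1 to oldest = 7.)
After projecting period 1:
Births: 6300 × 0.206 = 1298  |  4800 × 0.247 = 1186  |  4500 × 0.212 = 954 → total 3438
Band 2: 8200 × 0.99 = 8118
Band 3: 7300 × 0.96 = 7008
Band 4: 6300 × 0.969 = 6105
Band 5: 4800 × 0.954 = 4579
Band 6: 4500 × 0.95 = 4275
Band 7: 1600 × 0.974 = 1558
Population now: 0–9=3438, 10–19=8118, 20–29=7008, 30–39=6105, 40–49=4579, 50–59=4275, 60–69=1558

8118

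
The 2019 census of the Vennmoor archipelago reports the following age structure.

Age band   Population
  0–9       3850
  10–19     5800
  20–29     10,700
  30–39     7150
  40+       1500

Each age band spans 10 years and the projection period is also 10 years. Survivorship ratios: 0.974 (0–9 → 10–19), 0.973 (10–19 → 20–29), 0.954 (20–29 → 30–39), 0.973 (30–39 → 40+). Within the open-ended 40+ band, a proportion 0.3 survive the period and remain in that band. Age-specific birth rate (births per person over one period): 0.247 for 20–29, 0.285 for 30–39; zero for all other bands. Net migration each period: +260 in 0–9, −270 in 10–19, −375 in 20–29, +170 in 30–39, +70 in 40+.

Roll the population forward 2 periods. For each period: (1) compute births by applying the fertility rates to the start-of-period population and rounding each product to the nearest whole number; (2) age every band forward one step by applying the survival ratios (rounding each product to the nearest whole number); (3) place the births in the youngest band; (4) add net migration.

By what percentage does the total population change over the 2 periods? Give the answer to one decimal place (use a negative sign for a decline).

2.3

After projecting period 1:
Births: 10700 × 0.247 = 2643 ; 7150 × 0.285 = 2038 → total 4681
10–19: 3850 × 0.974 = 3750
20–29: 5800 × 0.973 = 5643
30–39: 10700 × 0.954 = 10208
40+: 7150 × 0.973 + 1500 × 0.3 = 6957 + 450 = 7407
Net migration: 0–9 + 260 → 4941; 10–19 − 270 → 3480; 20–29 − 375 → 5268; 30–39 + 170 → 10378; 40+ + 70 → 7477
Population now: 0–9=4941, 10–19=3480, 20–29=5268, 30–39=10378, 40+=7477
After projecting period 2:
Births: 5268 × 0.247 = 1301 ; 10378 × 0.285 = 2958 → total 4259
10–19: 4941 × 0.974 = 4813
20–29: 3480 × 0.973 = 3386
30–39: 5268 × 0.954 = 5026
40+: 10378 × 0.973 + 7477 × 0.3 = 10098 + 2243 = 12341
Net migration: 0–9 + 260 → 4519; 10–19 − 270 → 4543; 20–29 − 375 → 3011; 30–39 + 170 → 5196; 40+ + 70 → 12411
Population now: 0–9=4519, 10–19=4543, 20–29=3011, 30–39=5196, 40+=12411
Total: 29000 → 29680; change = 680; percentage change = 2.3%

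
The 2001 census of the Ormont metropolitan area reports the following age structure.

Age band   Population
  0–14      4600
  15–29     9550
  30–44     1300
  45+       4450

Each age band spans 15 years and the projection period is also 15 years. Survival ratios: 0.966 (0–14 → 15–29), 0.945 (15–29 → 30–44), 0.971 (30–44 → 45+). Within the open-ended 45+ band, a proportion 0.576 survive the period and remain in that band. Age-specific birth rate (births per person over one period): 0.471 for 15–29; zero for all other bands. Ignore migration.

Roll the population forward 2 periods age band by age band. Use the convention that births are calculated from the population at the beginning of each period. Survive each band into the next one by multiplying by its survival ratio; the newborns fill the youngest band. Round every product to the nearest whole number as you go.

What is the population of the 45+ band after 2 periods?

10966

Period 1.
Births: 9550 * 0.471 = 4498
15–29: 4600 * 0.966 = 4444
30–44: 9550 * 0.945 = 9025
45+: 1300 * 0.971 + 4450 * 0.576 = 1262 + 2563 = 3825
End of period: [4498, 4444, 9025, 3825]
Period 2.
Births: 4444 * 0.471 = 2093
15–29: 4498 * 0.966 = 4345
30–44: 4444 * 0.945 = 4200
45+: 9025 * 0.971 + 3825 * 0.576 = 8763 + 2203 = 10966
End of period: [2093, 4345, 4200, 10966]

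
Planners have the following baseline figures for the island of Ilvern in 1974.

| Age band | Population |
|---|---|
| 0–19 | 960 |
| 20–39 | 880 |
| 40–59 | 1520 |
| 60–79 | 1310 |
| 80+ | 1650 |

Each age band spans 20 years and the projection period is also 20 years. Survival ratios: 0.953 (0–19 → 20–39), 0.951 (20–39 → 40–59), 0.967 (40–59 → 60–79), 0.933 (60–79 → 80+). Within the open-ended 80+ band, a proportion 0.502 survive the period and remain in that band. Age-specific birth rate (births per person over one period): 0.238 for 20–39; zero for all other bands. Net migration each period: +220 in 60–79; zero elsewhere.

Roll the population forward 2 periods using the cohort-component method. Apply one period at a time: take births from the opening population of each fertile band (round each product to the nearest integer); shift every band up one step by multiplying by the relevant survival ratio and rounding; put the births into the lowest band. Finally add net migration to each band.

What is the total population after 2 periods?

4922

After projecting period 1:
Births: 880 * 0.238 = 209
20–39: 960 * 0.953 = 915
40–59: 880 * 0.951 = 837
60–79: 1520 * 0.967 = 1470
80+: 1310 * 0.933 + 1650 * 0.502 = 1222 + 828 = 2050
Net migration: 60–79 + 220 → 1690
End of period: [209, 915, 837, 1690, 2050]
After projecting period 2:
Births: 915 * 0.238 = 218
20–39: 209 * 0.953 = 199
40–59: 915 * 0.951 = 870
60–79: 837 * 0.967 = 809
80+: 1690 * 0.933 + 2050 * 0.502 = 1577 + 1029 = 2606
Net migration: 60–79 + 220 → 1029
End of period: [218, 199, 870, 1029, 2606]
Total after period 2: 218 + 199 + 870 + 1029 + 2606 = 4922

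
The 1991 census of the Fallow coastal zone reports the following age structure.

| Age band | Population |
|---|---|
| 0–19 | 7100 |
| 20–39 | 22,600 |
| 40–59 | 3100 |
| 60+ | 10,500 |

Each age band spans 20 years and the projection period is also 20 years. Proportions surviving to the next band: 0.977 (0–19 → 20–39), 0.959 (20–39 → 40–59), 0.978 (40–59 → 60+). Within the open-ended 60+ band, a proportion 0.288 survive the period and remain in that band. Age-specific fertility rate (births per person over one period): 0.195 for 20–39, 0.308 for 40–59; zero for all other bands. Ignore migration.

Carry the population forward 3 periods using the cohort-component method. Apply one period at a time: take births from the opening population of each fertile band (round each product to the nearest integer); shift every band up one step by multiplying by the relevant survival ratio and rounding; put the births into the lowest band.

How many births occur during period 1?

5362

Period 1:
Births: 22600 * 0.195 = 4407  |  3100 * 0.308 = 955 ⇒ total 5362
20–39: 7100 * 0.977 = 6937
40–59: 22600 * 0.959 = 21673
60+: 3100 * 0.978 + 10500 * 0.288 = 3032 + 3024 = 6056
End of period: [5362, 6937, 21673, 6056]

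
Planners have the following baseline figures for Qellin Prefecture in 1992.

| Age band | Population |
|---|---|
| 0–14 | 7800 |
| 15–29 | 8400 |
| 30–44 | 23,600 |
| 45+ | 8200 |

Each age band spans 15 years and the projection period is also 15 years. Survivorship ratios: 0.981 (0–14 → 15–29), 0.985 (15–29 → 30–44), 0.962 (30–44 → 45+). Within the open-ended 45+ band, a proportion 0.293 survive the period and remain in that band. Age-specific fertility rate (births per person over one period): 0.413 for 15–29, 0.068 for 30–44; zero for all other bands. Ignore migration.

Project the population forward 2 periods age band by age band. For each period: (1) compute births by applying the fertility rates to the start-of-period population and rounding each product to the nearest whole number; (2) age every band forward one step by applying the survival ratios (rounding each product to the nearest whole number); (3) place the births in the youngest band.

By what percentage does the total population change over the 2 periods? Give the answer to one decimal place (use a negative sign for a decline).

-34.3

After projecting period 1:
Births: 8400 × 0.413 = 3469, 23600 × 0.068 = 1605 — total 5074
15–29: 7800 × 0.981 = 7652
30–44: 8400 × 0.985 = 8274
45+: 23600 × 0.962 + 8200 × 0.293 = 22703 + 2403 = 25106
Population now: 0–14=5074, 15–29=7652, 30–44=8274, 45+=25106
After projecting period 2:
Births: 7652 × 0.413 = 3160, 8274 × 0.068 = 563 — total 3723
15–29: 5074 × 0.981 = 4978
30–44: 7652 × 0.985 = 7537
45+: 8274 × 0.962 + 25106 × 0.293 = 7960 + 7356 = 15316
Population now: 0–14=3723, 15–29=4978, 30–44=7537, 45+=15316
Total: 48000 → 31554; change = -16446; percentage change = -34.3%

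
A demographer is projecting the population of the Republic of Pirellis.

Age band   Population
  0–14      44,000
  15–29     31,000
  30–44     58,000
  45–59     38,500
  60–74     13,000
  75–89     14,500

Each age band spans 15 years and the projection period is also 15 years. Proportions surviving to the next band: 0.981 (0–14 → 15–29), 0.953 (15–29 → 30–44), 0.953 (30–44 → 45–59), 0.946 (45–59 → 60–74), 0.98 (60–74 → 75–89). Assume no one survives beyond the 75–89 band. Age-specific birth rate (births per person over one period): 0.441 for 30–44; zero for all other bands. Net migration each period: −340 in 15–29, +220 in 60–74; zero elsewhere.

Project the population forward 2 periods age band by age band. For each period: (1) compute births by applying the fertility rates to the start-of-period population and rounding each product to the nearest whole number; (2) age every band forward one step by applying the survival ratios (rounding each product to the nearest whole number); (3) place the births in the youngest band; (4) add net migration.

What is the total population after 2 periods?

195162

— Period 1 —
Births: 58000 × 0.441 = 25578
15–29: 44000 × 0.981 = 43164
30–44: 31000 × 0.953 = 29543
45–59: 58000 × 0.953 = 55274
60–74: 38500 × 0.946 = 36421
75–89: 13000 × 0.98 = 12740
Net migration: 15–29 − 340 → 42824; 60–74 + 220 → 36641
End of period: [25578, 42824, 29543, 55274, 36641, 12740]
— Period 2 —
Births: 29543 × 0.441 = 13028
15–29: 25578 × 0.981 = 25092
30–44: 42824 × 0.953 = 40811
45–59: 29543 × 0.953 = 28154
60–74: 55274 × 0.946 = 52289
75–89: 36641 × 0.98 = 35908
Net migration: 15–29 − 340 → 24752; 60–74 + 220 → 52509
End of period: [13028, 24752, 40811, 28154, 52509, 35908]
Total after period 2: 13028 + 24752 + 40811 + 28154 + 52509 + 35908 = 195162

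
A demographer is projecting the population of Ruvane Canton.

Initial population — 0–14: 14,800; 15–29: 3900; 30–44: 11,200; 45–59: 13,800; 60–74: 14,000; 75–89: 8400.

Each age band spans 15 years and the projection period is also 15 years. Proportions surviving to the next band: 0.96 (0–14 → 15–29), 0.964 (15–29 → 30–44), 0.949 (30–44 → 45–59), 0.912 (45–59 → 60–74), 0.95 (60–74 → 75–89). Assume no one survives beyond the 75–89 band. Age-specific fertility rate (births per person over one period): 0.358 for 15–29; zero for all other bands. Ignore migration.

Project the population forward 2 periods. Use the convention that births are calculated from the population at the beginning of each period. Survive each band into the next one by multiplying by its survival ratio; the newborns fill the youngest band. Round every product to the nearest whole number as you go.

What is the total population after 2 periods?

45342

Numbering the groups 1..6 from youngest to oldest:
— Period 1 —
Births: 3900 × 0.358 = 1396
Group 2: 14800 × 0.96 = 14208
Group 3: 3900 × 0.964 = 3760
Group 4: 11200 × 0.949 = 10629
Group 5: 13800 × 0.912 = 12586
Group 6: 14000 × 0.95 = 13300
Population now: 0–14=1396, 15–29=14208, 30–44=3760, 45–59=10629, 60–74=12586, 75–89=13300
— Period 2 —
Births: 14208 × 0.358 = 5086
Group 2: 1396 × 0.96 = 1340
Group 3: 14208 × 0.964 = 13697
Group 4: 3760 × 0.949 = 3568
Group 5: 10629 × 0.912 = 9694
Group 6: 12586 × 0.95 = 11957
Population now: 0–14=5086, 15–29=1340, 30–44=13697, 45–59=3568, 60–74=9694, 75–89=11957
Total after period 2: 5086 + 1340 + 13697 + 3568 + 9694 + 11957 = 45342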